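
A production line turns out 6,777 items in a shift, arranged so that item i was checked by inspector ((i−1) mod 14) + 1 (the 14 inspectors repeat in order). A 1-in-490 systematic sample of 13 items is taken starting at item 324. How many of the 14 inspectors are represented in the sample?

1

Consecutive selections differ by k = 490, so their inspector numbers differ by 490 mod 14 = 0.
gcd(490, 14) = 14, so the sample visits 14/14 = 1 distinct residues mod 14.
Start 324 is inspector 2; the inspectors hit are 2.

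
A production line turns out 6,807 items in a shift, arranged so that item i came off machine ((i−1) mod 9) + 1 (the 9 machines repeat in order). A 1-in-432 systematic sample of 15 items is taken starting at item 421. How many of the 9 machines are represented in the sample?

Consecutive selections differ by k = 432, so their machine numbers differ by 432 mod 9 = 0.
gcd(432, 9) = 9, so the sample visits 9/9 = 1 distinct residues mod 9.
Start 421 is machine 7; the machines hit are 7.

1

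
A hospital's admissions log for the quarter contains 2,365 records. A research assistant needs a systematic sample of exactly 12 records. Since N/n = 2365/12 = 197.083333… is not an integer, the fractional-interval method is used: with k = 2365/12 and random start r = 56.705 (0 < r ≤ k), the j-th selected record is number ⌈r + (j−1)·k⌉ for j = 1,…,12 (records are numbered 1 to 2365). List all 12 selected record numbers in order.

j=1: r + 0k = 56.705 → ⌈·⌉ = 57
j=2: r + 1k = 253.788333… → ⌈·⌉ = 254
j=3: r + 2k = 450.871666… → ⌈·⌉ = 451
j=4: r + 3k = 647.955 → ⌈·⌉ = 648
j=5: r + 4k = 845.038333… → ⌈·⌉ = 846
j=6: r + 5k = 1042.121666… → ⌈·⌉ = 1043
j=7: r + 6k = 1239.205 → ⌈·⌉ = 1240
j=8: r + 7k = 1436.288333… → ⌈·⌉ = 1437
j=9: r + 8k = 1633.371666… → ⌈·⌉ = 1634
j=10: r + 9k = 1830.455 → ⌈·⌉ = 1831
j=11: r + 10k = 2027.538333… → ⌈·⌉ = 2028
j=12: r + 11k = 2224.621666… → ⌈·⌉ = 2225

57, 254, 451, 648, 846, 1043, 1240, 1437, 1634, 1831, 2028, 2225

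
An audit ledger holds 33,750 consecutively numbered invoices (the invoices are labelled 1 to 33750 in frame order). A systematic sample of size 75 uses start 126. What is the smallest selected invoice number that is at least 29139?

29376

k = 33750/75 = 450
Steps past start: ⌈(29139 − 126)/450⌉ = ⌈29013/450⌉ = 65
Selected invoice: 126 + 65×450 = 29376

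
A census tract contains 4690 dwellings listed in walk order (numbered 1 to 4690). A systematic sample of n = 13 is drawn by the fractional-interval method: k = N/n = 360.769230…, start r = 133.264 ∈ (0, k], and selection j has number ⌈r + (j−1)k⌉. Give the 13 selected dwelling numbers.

j=1: r + 0k = 133.264 → ⌈·⌉ = 134
j=2: r + 1k = 494.033230… → ⌈·⌉ = 495
j=3: r + 2k = 854.802461… → ⌈·⌉ = 855
j=4: r + 3k = 1215.571692… → ⌈·⌉ = 1216
j=5: r + 4k = 1576.340923… → ⌈·⌉ = 1577
j=6: r + 5k = 1937.110153… → ⌈·⌉ = 1938
j=7: r + 6k = 2297.879384… → ⌈·⌉ = 2298
j=8: r + 7k = 2658.648615… → ⌈·⌉ = 2659
j=9: r + 8k = 3019.417846… → ⌈·⌉ = 3020
j=10: r + 9k = 3380.187076… → ⌈·⌉ = 3381
j=11: r + 10k = 3740.956307… → ⌈·⌉ = 3741
j=12: r + 11k = 4101.725538… → ⌈·⌉ = 4102
j=13: r + 12k = 4462.494769… → ⌈·⌉ = 4463

134, 495, 855, 1216, 1577, 1938, 2298, 2659, 3020, 3381, 3741, 4102, 4463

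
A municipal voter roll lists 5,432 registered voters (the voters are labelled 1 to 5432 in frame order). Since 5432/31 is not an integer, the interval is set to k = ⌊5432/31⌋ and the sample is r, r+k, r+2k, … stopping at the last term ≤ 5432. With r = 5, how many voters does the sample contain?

k = ⌊5432/31⌋ = 175
Achieved size = ⌊(5432 − 5)/175⌋ + 1 = ⌊5427/175⌋ + 1 = 31 + 1 = 32
(last selection: 5 + 31×175 = 5430 ≤ 5432; next would be 5605 > 5432)

32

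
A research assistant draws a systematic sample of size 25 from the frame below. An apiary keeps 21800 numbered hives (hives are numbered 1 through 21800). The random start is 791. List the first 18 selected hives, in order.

k = N/n = 21800/25 = 872
hive 1: 791
hive 2: 791 + 872 = 1663
hive 3: 1663 + 872 = 2535
hive 4: 2535 + 872 = 3407
hive 5: 3407 + 872 = 4279
hive 6: 4279 + 872 = 5151
hive 7: 5151 + 872 = 6023
hive 8: 6023 + 872 = 6895
hive 9: 6895 + 872 = 7767
hive 10: 7767 + 872 = 8639
hive 11: 8639 + 872 = 9511
hive 12: 9511 + 872 = 10383
hive 13: 10383 + 872 = 11255
hive 14: 11255 + 872 = 12127
hive 15: 12127 + 872 = 12999
hive 16: 12999 + 872 = 13871
hive 17: 13871 + 872 = 14743
hive 18: 14743 + 872 = 15615

791, 1663, 2535, 3407, 4279, 5151, 6023, 6895, 7767, 8639, 9511, 10383, 11255, 12127, 12999, 13871, 14743, 15615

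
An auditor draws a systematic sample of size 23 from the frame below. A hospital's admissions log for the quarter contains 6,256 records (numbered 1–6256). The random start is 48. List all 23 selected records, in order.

k = N/n = 6256/23 = 272
record 1: 48
record 2: 48 + 272 = 320
record 3: 320 + 272 = 592
record 4: 592 + 272 = 864
record 5: 864 + 272 = 1136
record 6: 1136 + 272 = 1408
record 7: 1408 + 272 = 1680
record 8: 1680 + 272 = 1952
record 9: 1952 + 272 = 2224
record 10: 2224 + 272 = 2496
record 11: 2496 + 272 = 2768
record 12: 2768 + 272 = 3040
record 13: 3040 + 272 = 3312
record 14: 3312 + 272 = 3584
record 15: 3584 + 272 = 3856
record 16: 3856 + 272 = 4128
record 17: 4128 + 272 = 4400
record 18: 4400 + 272 = 4672
record 19: 4672 + 272 = 4944
record 20: 4944 + 272 = 5216
record 21: 5216 + 272 = 5488
record 22: 5488 + 272 = 5760
record 23: 5760 + 272 = 6032

48, 320, 592, 864, 1136, 1408, 1680, 1952, 2224, 2496, 2768, 3040, 3312, 3584, 3856, 4128, 4400, 4672, 4944, 5216, 5488, 5760, 6032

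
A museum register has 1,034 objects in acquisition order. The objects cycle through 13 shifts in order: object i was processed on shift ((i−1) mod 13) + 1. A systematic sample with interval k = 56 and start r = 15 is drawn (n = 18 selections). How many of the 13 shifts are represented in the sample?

13

Consecutive selections differ by k = 56, so their shift numbers differ by 56 mod 13 = 4.
gcd(56, 13) = 1, so the sample visits 13/1 = 13 distinct residues mod 13.
Start 15 is shift 2; the shifts hit are 1, 2, 3, 4, 5, 6, 7, 8, 9, 10, 11, 12, 13.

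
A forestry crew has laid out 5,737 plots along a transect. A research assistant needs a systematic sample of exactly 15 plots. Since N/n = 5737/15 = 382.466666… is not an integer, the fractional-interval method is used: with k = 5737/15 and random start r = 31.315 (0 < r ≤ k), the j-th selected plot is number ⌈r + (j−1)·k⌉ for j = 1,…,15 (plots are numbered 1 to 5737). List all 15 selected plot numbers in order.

32, 414, 797, 1179, 1562, 1944, 2327, 2709, 3092, 3474, 3856, 4239, 4621, 5004, 5386

j=1: r + 0k = 31.315 → ⌈·⌉ = 32
j=2: r + 1k = 413.781666… → ⌈·⌉ = 414
j=3: r + 2k = 796.248333… → ⌈·⌉ = 797
j=4: r + 3k = 1178.715 → ⌈·⌉ = 1179
j=5: r + 4k = 1561.181666… → ⌈·⌉ = 1562
j=6: r + 5k = 1943.648333… → ⌈·⌉ = 1944
j=7: r + 6k = 2326.115 → ⌈·⌉ = 2327
j=8: r + 7k = 2708.581666… → ⌈·⌉ = 2709
j=9: r + 8k = 3091.048333… → ⌈·⌉ = 3092
j=10: r + 9k = 3473.515 → ⌈·⌉ = 3474
j=11: r + 10k = 3855.981666… → ⌈·⌉ = 3856
j=12: r + 11k = 4238.448333… → ⌈·⌉ = 4239
j=13: r + 12k = 4620.915 → ⌈·⌉ = 4621
j=14: r + 13k = 5003.381666… → ⌈·⌉ = 5004
j=15: r + 14k = 5385.848333… → ⌈·⌉ = 5386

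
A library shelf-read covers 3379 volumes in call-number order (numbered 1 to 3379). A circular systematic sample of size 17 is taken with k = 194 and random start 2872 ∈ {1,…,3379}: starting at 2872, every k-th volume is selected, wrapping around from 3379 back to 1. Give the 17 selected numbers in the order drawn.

2872, 3066, 3260, 75, 269, 463, 657, 851, 1045, 1239, 1433, 1627, 1821, 2015, 2209, 2403, 2597

Selection 1: 2872
Selection 2: 2872 + 194 = 3066
Selection 3: 3066 + 194 = 3260
Selection 4: 3260 + 194 = 3454 → 3454 − 3379 = 75
Selection 5: 75 + 194 = 269
Selection 6: 269 + 194 = 463
Selection 7: 463 + 194 = 657
Selection 8: 657 + 194 = 851
Selection 9: 851 + 194 = 1045
Selection 10: 1045 + 194 = 1239
Selection 11: 1239 + 194 = 1433
Selection 12: 1433 + 194 = 1627
Selection 13: 1627 + 194 = 1821
Selection 14: 1821 + 194 = 2015
Selection 15: 2015 + 194 = 2209
Selection 16: 2209 + 194 = 2403
Selection 17: 2403 + 194 = 2597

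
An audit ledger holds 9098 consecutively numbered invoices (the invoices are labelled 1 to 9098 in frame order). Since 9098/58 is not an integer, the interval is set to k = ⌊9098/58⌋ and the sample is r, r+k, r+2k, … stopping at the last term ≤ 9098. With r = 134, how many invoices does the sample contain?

58

k = ⌊9098/58⌋ = 156
Achieved size = ⌊(9098 − 134)/156⌋ + 1 = ⌊8964/156⌋ + 1 = 57 + 1 = 58
(last selection: 134 + 57×156 = 9026 ≤ 9098; next would be 9182 > 9098)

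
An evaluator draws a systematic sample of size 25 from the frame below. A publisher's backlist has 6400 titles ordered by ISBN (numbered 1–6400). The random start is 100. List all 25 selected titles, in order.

100, 356, 612, 868, 1124, 1380, 1636, 1892, 2148, 2404, 2660, 2916, 3172, 3428, 3684, 3940, 4196, 4452, 4708, 4964, 5220, 5476, 5732, 5988, 6244

k = N/n = 6400/25 = 256
title 1: 100
title 2: 100 + 256 = 356
title 3: 356 + 256 = 612
title 4: 612 + 256 = 868
title 5: 868 + 256 = 1124
title 6: 1124 + 256 = 1380
title 7: 1380 + 256 = 1636
title 8: 1636 + 256 = 1892
title 9: 1892 + 256 = 2148
title 10: 2148 + 256 = 2404
title 11: 2404 + 256 = 2660
title 12: 2660 + 256 = 2916
title 13: 2916 + 256 = 3172
title 14: 3172 + 256 = 3428
title 15: 3428 + 256 = 3684
title 16: 3684 + 256 = 3940
title 17: 3940 + 256 = 4196
title 18: 4196 + 256 = 4452
title 19: 4452 + 256 = 4708
title 20: 4708 + 256 = 4964
title 21: 4964 + 256 = 5220
title 22: 5220 + 256 = 5476
title 23: 5476 + 256 = 5732
title 24: 5732 + 256 = 5988
title 25: 5988 + 256 = 6244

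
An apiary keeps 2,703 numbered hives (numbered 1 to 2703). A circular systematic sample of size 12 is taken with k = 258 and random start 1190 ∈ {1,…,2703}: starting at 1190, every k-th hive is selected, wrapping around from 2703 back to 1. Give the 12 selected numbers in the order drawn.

1190, 1448, 1706, 1964, 2222, 2480, 35, 293, 551, 809, 1067, 1325

Selection 1: 1190
Selection 2: 1190 + 258 = 1448
Selection 3: 1448 + 258 = 1706
Selection 4: 1706 + 258 = 1964
Selection 5: 1964 + 258 = 2222
Selection 6: 2222 + 258 = 2480
Selection 7: 2480 + 258 = 2738 → 2738 − 2703 = 35
Selection 8: 35 + 258 = 293
Selection 9: 293 + 258 = 551
Selection 10: 551 + 258 = 809
Selection 11: 809 + 258 = 1067
Selection 12: 1067 + 258 = 1325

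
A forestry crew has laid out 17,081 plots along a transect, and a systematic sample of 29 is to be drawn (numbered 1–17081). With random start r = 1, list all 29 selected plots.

k = N/n = 17081/29 = 589
plot 1: 1
plot 2: 1 + 589 = 590
plot 3: 590 + 589 = 1179
plot 4: 1179 + 589 = 1768
plot 5: 1768 + 589 = 2357
plot 6: 2357 + 589 = 2946
plot 7: 2946 + 589 = 3535
plot 8: 3535 + 589 = 4124
plot 9: 4124 + 589 = 4713
plot 10: 4713 + 589 = 5302
plot 11: 5302 + 589 = 5891
plot 12: 5891 + 589 = 6480
plot 13: 6480 + 589 = 7069
plot 14: 7069 + 589 = 7658
plot 15: 7658 + 589 = 8247
plot 16: 8247 + 589 = 8836
plot 17: 8836 + 589 = 9425
plot 18: 9425 + 589 = 10014
plot 19: 10014 + 589 = 10603
plot 20: 10603 + 589 = 11192
plot 21: 11192 + 589 = 11781
plot 22: 11781 + 589 = 12370
plot 23: 12370 + 589 = 12959
plot 24: 12959 + 589 = 13548
plot 25: 13548 + 589 = 14137
plot 26: 14137 + 589 = 14726
plot 27: 14726 + 589 = 15315
plot 28: 15315 + 589 = 15904
plot 29: 15904 + 589 = 16493

1, 590, 1179, 1768, 2357, 2946, 3535, 4124, 4713, 5302, 5891, 6480, 7069, 7658, 8247, 8836, 9425, 10014, 10603, 11192, 11781, 12370, 12959, 13548, 14137, 14726, 15315, 15904, 16493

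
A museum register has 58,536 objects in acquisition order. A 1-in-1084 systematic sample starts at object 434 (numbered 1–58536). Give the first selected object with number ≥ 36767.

k = 1084
Steps past start: ⌈(36767 − 434)/1084⌉ = ⌈36333/1084⌉ = 34
Selected object: 434 + 34×1084 = 37290

37290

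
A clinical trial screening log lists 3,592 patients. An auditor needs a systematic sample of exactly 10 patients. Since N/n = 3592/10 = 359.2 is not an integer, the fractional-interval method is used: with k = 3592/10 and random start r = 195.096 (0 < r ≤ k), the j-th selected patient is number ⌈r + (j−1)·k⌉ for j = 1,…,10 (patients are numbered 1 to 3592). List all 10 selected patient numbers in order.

196, 555, 914, 1273, 1632, 1992, 2351, 2710, 3069, 3428

j=1: r + 0k = 195.096 → ⌈·⌉ = 196
j=2: r + 1k = 554.296 → ⌈·⌉ = 555
j=3: r + 2k = 913.496 → ⌈·⌉ = 914
j=4: r + 3k = 1272.696 → ⌈·⌉ = 1273
j=5: r + 4k = 1631.896 → ⌈·⌉ = 1632
j=6: r + 5k = 1991.096 → ⌈·⌉ = 1992
j=7: r + 6k = 2350.296 → ⌈·⌉ = 2351
j=8: r + 7k = 2709.496 → ⌈·⌉ = 2710
j=9: r + 8k = 3068.696 → ⌈·⌉ = 3069
j=10: r + 9k = 3427.896 → ⌈·⌉ = 3428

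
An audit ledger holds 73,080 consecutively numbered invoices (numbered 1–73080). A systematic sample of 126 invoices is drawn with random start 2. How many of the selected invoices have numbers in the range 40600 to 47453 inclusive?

k = 73080/126 = 580
First selection ≥ 40600: 2 + ⌈(40600−2)/580⌉·580 = 2 + 70×580 = 40602
Last selection ≤ 47453: 2 + ⌊(47453−2)/580⌋·580 = 2 + 81×580 = 46982
Count = 81 − 70 + 1 = 12

12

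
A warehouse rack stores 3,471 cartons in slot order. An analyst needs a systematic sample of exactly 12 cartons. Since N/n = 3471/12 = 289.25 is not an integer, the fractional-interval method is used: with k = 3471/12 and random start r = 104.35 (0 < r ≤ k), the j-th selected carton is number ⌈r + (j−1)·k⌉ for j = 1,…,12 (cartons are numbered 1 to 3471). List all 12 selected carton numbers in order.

j=1: r + 0k = 104.35 → ⌈·⌉ = 105
j=2: r + 1k = 393.6 → ⌈·⌉ = 394
j=3: r + 2k = 682.85 → ⌈·⌉ = 683
j=4: r + 3k = 972.1 → ⌈·⌉ = 973
j=5: r + 4k = 1261.35 → ⌈·⌉ = 1262
j=6: r + 5k = 1550.6 → ⌈·⌉ = 1551
j=7: r + 6k = 1839.85 → ⌈·⌉ = 1840
j=8: r + 7k = 2129.1 → ⌈·⌉ = 2130
j=9: r + 8k = 2418.35 → ⌈·⌉ = 2419
j=10: r + 9k = 2707.6 → ⌈·⌉ = 2708
j=11: r + 10k = 2996.85 → ⌈·⌉ = 2997
j=12: r + 11k = 3286.1 → ⌈·⌉ = 3287

105, 394, 683, 973, 1262, 1551, 1840, 2130, 2419, 2708, 2997, 3287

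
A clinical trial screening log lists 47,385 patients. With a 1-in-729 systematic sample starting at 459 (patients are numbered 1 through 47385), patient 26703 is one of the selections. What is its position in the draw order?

37

k = 729
position = (26703 − 459)/729 + 1 = 26244/729 + 1 = 36 + 1 = 37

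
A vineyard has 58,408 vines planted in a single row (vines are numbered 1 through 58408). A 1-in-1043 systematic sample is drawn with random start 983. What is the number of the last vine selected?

k = 1043
56th selection = r + (56−1)·k = 983 + 55×1043 = 983 + 57365 = 58348

58348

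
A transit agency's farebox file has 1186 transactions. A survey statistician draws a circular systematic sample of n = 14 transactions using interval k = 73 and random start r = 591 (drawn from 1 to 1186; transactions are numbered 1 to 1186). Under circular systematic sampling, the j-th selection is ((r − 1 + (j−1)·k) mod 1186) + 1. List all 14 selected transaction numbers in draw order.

591, 664, 737, 810, 883, 956, 1029, 1102, 1175, 62, 135, 208, 281, 354

Selection 1: 591
Selection 2: 591 + 73 = 664
Selection 3: 664 + 73 = 737
Selection 4: 737 + 73 = 810
Selection 5: 810 + 73 = 883
Selection 6: 883 + 73 = 956
Selection 7: 956 + 73 = 1029
Selection 8: 1029 + 73 = 1102
Selection 9: 1102 + 73 = 1175
Selection 10: 1175 + 73 = 1248 → 1248 − 1186 = 62
Selection 11: 62 + 73 = 135
Selection 12: 135 + 73 = 208
Selection 13: 208 + 73 = 281
Selection 14: 281 + 73 = 354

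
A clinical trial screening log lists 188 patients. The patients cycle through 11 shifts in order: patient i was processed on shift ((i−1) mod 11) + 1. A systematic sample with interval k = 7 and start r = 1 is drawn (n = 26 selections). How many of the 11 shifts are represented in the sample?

Consecutive selections differ by k = 7, so their shift numbers differ by 7 mod 11 = 7.
gcd(7, 11) = 1, so the sample visits 11/1 = 11 distinct residues mod 11.
Start 1 is shift 1; the shifts hit are 1, 2, 3, 4, 5, 6, 7, 8, 9, 10, 11.

11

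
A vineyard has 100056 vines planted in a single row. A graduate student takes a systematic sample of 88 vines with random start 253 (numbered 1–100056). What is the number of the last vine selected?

99172

k = 100056/88 = 1137
88th selection = r + (88−1)·k = 253 + 87×1137 = 253 + 98919 = 99172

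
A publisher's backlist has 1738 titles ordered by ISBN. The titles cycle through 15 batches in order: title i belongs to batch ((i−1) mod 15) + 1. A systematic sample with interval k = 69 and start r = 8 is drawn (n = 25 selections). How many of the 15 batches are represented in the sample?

5

Consecutive selections differ by k = 69, so their batch numbers differ by 69 mod 15 = 9.
gcd(69, 15) = 3, so the sample visits 15/3 = 5 distinct residues mod 15.
Start 8 is batch 8; the batches hit are 2, 5, 8, 11, 14.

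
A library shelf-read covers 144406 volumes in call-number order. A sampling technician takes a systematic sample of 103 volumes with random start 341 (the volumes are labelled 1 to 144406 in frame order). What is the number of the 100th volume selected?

k = 144406/103 = 1402
100th selection = r + (100−1)·k = 341 + 99×1402 = 341 + 138798 = 139139

139139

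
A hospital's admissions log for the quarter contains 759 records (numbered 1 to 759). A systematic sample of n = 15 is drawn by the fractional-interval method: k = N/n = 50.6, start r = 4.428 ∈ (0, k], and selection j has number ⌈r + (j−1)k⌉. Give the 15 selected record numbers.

5, 56, 106, 157, 207, 258, 309, 359, 410, 460, 511, 562, 612, 663, 713

j=1: r + 0k = 4.428 → ⌈·⌉ = 5
j=2: r + 1k = 55.028 → ⌈·⌉ = 56
j=3: r + 2k = 105.628 → ⌈·⌉ = 106
j=4: r + 3k = 156.228 → ⌈·⌉ = 157
j=5: r + 4k = 206.828 → ⌈·⌉ = 207
j=6: r + 5k = 257.428 → ⌈·⌉ = 258
j=7: r + 6k = 308.028 → ⌈·⌉ = 309
j=8: r + 7k = 358.628 → ⌈·⌉ = 359
j=9: r + 8k = 409.228 → ⌈·⌉ = 410
j=10: r + 9k = 459.828 → ⌈·⌉ = 460
j=11: r + 10k = 510.428 → ⌈·⌉ = 511
j=12: r + 11k = 561.028 → ⌈·⌉ = 562
j=13: r + 12k = 611.628 → ⌈·⌉ = 612
j=14: r + 13k = 662.228 → ⌈·⌉ = 663
j=15: r + 14k = 712.828 → ⌈·⌉ = 713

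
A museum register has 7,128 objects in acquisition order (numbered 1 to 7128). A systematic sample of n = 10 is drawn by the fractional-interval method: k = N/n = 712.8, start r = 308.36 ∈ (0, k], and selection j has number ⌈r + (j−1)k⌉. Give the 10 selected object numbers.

309, 1022, 1734, 2447, 3160, 3873, 4586, 5298, 6011, 6724

j=1: r + 0k = 308.36 → ⌈·⌉ = 309
j=2: r + 1k = 1021.16 → ⌈·⌉ = 1022
j=3: r + 2k = 1733.96 → ⌈·⌉ = 1734
j=4: r + 3k = 2446.76 → ⌈·⌉ = 2447
j=5: r + 4k = 3159.56 → ⌈·⌉ = 3160
j=6: r + 5k = 3872.36 → ⌈·⌉ = 3873
j=7: r + 6k = 4585.16 → ⌈·⌉ = 4586
j=8: r + 7k = 5297.96 → ⌈·⌉ = 5298
j=9: r + 8k = 6010.76 → ⌈·⌉ = 6011
j=10: r + 9k = 6723.56 → ⌈·⌉ = 6724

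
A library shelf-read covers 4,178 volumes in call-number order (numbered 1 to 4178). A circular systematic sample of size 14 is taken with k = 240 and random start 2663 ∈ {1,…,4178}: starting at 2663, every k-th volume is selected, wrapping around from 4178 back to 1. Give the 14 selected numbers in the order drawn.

Selection 1: 2663
Selection 2: 2663 + 240 = 2903
Selection 3: 2903 + 240 = 3143
Selection 4: 3143 + 240 = 3383
Selection 5: 3383 + 240 = 3623
Selection 6: 3623 + 240 = 3863
Selection 7: 3863 + 240 = 4103
Selection 8: 4103 + 240 = 4343 → 4343 − 4178 = 165
Selection 9: 165 + 240 = 405
Selection 10: 405 + 240 = 645
Selection 11: 645 + 240 = 885
Selection 12: 885 + 240 = 1125
Selection 13: 1125 + 240 = 1365
Selection 14: 1365 + 240 = 1605

2663, 2903, 3143, 3383, 3623, 3863, 4103, 165, 405, 645, 885, 1125, 1365, 1605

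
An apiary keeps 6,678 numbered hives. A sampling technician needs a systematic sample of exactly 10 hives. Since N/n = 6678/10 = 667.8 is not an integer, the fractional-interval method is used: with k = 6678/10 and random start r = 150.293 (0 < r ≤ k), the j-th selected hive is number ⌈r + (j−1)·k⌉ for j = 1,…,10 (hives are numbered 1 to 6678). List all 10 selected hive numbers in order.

j=1: r + 0k = 150.293 → ⌈·⌉ = 151
j=2: r + 1k = 818.093 → ⌈·⌉ = 819
j=3: r + 2k = 1485.893 → ⌈·⌉ = 1486
j=4: r + 3k = 2153.693 → ⌈·⌉ = 2154
j=5: r + 4k = 2821.493 → ⌈·⌉ = 2822
j=6: r + 5k = 3489.293 → ⌈·⌉ = 3490
j=7: r + 6k = 4157.093 → ⌈·⌉ = 4158
j=8: r + 7k = 4824.893 → ⌈·⌉ = 4825
j=9: r + 8k = 5492.693 → ⌈·⌉ = 5493
j=10: r + 9k = 6160.493 → ⌈·⌉ = 6161

151, 819, 1486, 2154, 2822, 3490, 4158, 4825, 5493, 6161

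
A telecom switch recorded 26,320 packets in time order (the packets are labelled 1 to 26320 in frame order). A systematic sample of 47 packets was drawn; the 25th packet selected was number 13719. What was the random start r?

279

k = 26320/47 = 560
r = 13719 − (25−1)×560 = 13719 − 13440 = 279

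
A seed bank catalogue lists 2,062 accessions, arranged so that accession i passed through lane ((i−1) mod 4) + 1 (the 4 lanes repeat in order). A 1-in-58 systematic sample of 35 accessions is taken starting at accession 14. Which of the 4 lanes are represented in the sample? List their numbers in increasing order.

Consecutive selections differ by k = 58, so their lane numbers differ by 58 mod 4 = 2.
gcd(58, 4) = 2, so the sample visits 4/2 = 2 distinct residues mod 4.
Start 14 is lane 2; the lanes hit are 2, 4.

2, 4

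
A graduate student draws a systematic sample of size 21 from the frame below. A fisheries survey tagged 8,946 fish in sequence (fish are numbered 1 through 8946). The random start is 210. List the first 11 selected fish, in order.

210, 636, 1062, 1488, 1914, 2340, 2766, 3192, 3618, 4044, 4470

k = N/n = 8946/21 = 426
fish 1: 210
fish 2: 210 + 426 = 636
fish 3: 636 + 426 = 1062
fish 4: 1062 + 426 = 1488
fish 5: 1488 + 426 = 1914
fish 6: 1914 + 426 = 2340
fish 7: 2340 + 426 = 2766
fish 8: 2766 + 426 = 3192
fish 9: 3192 + 426 = 3618
fish 10: 3618 + 426 = 4044
fish 11: 4044 + 426 = 4470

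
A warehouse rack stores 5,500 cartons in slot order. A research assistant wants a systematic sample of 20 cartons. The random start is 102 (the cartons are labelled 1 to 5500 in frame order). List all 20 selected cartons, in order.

102, 377, 652, 927, 1202, 1477, 1752, 2027, 2302, 2577, 2852, 3127, 3402, 3677, 3952, 4227, 4502, 4777, 5052, 5327

k = N/n = 5500/20 = 275
carton 1: 102
carton 2: 102 + 275 = 377
carton 3: 377 + 275 = 652
carton 4: 652 + 275 = 927
carton 5: 927 + 275 = 1202
carton 6: 1202 + 275 = 1477
carton 7: 1477 + 275 = 1752
carton 8: 1752 + 275 = 2027
carton 9: 2027 + 275 = 2302
carton 10: 2302 + 275 = 2577
carton 11: 2577 + 275 = 2852
carton 12: 2852 + 275 = 3127
carton 13: 3127 + 275 = 3402
carton 14: 3402 + 275 = 3677
carton 15: 3677 + 275 = 3952
carton 16: 3952 + 275 = 4227
carton 17: 4227 + 275 = 4502
carton 18: 4502 + 275 = 4777
carton 19: 4777 + 275 = 5052
carton 20: 5052 + 275 = 5327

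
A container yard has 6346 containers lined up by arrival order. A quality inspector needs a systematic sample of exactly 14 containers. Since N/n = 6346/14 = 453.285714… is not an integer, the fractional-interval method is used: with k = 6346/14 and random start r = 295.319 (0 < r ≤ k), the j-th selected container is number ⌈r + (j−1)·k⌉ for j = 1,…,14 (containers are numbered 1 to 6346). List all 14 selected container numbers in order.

j=1: r + 0k = 295.319 → ⌈·⌉ = 296
j=2: r + 1k = 748.604714… → ⌈·⌉ = 749
j=3: r + 2k = 1201.890428… → ⌈·⌉ = 1202
j=4: r + 3k = 1655.176142… → ⌈·⌉ = 1656
j=5: r + 4k = 2108.461857… → ⌈·⌉ = 2109
j=6: r + 5k = 2561.747571… → ⌈·⌉ = 2562
j=7: r + 6k = 3015.033285… → ⌈·⌉ = 3016
j=8: r + 7k = 3468.319 → ⌈·⌉ = 3469
j=9: r + 8k = 3921.604714… → ⌈·⌉ = 3922
j=10: r + 9k = 4374.890428… → ⌈·⌉ = 4375
j=11: r + 10k = 4828.176142… → ⌈·⌉ = 4829
j=12: r + 11k = 5281.461857… → ⌈·⌉ = 5282
j=13: r + 12k = 5734.747571… → ⌈·⌉ = 5735
j=14: r + 13k = 6188.033285… → ⌈·⌉ = 6189

296, 749, 1202, 1656, 2109, 2562, 3016, 3469, 3922, 4375, 4829, 5282, 5735, 6189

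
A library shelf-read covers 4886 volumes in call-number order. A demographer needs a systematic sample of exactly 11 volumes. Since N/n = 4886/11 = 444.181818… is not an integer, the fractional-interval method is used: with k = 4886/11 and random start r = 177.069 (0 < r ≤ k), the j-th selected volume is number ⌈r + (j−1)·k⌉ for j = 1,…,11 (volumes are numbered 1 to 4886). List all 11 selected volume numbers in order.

178, 622, 1066, 1510, 1954, 2398, 2843, 3287, 3731, 4175, 4619

j=1: r + 0k = 177.069 → ⌈·⌉ = 178
j=2: r + 1k = 621.250818… → ⌈·⌉ = 622
j=3: r + 2k = 1065.432636… → ⌈·⌉ = 1066
j=4: r + 3k = 1509.614454… → ⌈·⌉ = 1510
j=5: r + 4k = 1953.796272… → ⌈·⌉ = 1954
j=6: r + 5k = 2397.978090… → ⌈·⌉ = 2398
j=7: r + 6k = 2842.159909… → ⌈·⌉ = 2843
j=8: r + 7k = 3286.341727… → ⌈·⌉ = 3287
j=9: r + 8k = 3730.523545… → ⌈·⌉ = 3731
j=10: r + 9k = 4174.705363… → ⌈·⌉ = 4175
j=11: r + 10k = 4618.887181… → ⌈·⌉ = 4619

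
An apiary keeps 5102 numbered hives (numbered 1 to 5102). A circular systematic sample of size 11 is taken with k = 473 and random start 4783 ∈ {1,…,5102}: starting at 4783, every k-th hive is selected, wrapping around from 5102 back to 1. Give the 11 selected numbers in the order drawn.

4783, 154, 627, 1100, 1573, 2046, 2519, 2992, 3465, 3938, 4411

Selection 1: 4783
Selection 2: 4783 + 473 = 5256 → 5256 − 5102 = 154
Selection 3: 154 + 473 = 627
Selection 4: 627 + 473 = 1100
Selection 5: 1100 + 473 = 1573
Selection 6: 1573 + 473 = 2046
Selection 7: 2046 + 473 = 2519
Selection 8: 2519 + 473 = 2992
Selection 9: 2992 + 473 = 3465
Selection 10: 3465 + 473 = 3938
Selection 11: 3938 + 473 = 4411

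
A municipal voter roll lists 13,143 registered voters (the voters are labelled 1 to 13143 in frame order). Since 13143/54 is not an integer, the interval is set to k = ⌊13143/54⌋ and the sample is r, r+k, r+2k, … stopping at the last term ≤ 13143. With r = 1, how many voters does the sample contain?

55

k = ⌊13143/54⌋ = 243
Achieved size = ⌊(13143 − 1)/243⌋ + 1 = ⌊13142/243⌋ + 1 = 54 + 1 = 55
(last selection: 1 + 54×243 = 13123 ≤ 13143; next would be 13366 > 13143)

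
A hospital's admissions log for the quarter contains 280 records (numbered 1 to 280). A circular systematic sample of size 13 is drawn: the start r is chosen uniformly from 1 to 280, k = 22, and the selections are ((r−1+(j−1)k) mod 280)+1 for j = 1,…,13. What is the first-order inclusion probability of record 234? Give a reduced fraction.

13/280

For each position j, as r ranges over 1…280 the j-th selection hits every record exactly once, so record 234 is selected for exactly 13 of the 280 starts.
Inclusion probability = 13/280.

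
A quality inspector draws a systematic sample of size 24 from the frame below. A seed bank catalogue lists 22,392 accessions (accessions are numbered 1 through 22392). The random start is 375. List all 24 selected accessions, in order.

k = N/n = 22392/24 = 933
accession 1: 375
accession 2: 375 + 933 = 1308
accession 3: 1308 + 933 = 2241
accession 4: 2241 + 933 = 3174
accession 5: 3174 + 933 = 4107
accession 6: 4107 + 933 = 5040
accession 7: 5040 + 933 = 5973
accession 8: 5973 + 933 = 6906
accession 9: 6906 + 933 = 7839
accession 10: 7839 + 933 = 8772
accession 11: 8772 + 933 = 9705
accession 12: 9705 + 933 = 10638
accession 13: 10638 + 933 = 11571
accession 14: 11571 + 933 = 12504
accession 15: 12504 + 933 = 13437
accession 16: 13437 + 933 = 14370
accession 17: 14370 + 933 = 15303
accession 18: 15303 + 933 = 16236
accession 19: 16236 + 933 = 17169
accession 20: 17169 + 933 = 18102
accession 21: 18102 + 933 = 19035
accession 22: 19035 + 933 = 19968
accession 23: 19968 + 933 = 20901
accession 24: 20901 + 933 = 21834

375, 1308, 2241, 3174, 4107, 5040, 5973, 6906, 7839, 8772, 9705, 10638, 11571, 12504, 13437, 14370, 15303, 16236, 17169, 18102, 19035, 19968, 20901, 21834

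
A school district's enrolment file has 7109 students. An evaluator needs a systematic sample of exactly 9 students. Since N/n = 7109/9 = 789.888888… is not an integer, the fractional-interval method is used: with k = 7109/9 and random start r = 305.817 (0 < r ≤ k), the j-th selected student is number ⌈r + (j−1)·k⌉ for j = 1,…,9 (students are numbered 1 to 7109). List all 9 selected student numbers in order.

j=1: r + 0k = 305.817 → ⌈·⌉ = 306
j=2: r + 1k = 1095.705888… → ⌈·⌉ = 1096
j=3: r + 2k = 1885.594777… → ⌈·⌉ = 1886
j=4: r + 3k = 2675.483666… → ⌈·⌉ = 2676
j=5: r + 4k = 3465.372555… → ⌈·⌉ = 3466
j=6: r + 5k = 4255.261444… → ⌈·⌉ = 4256
j=7: r + 6k = 5045.150333… → ⌈·⌉ = 5046
j=8: r + 7k = 5835.039222… → ⌈·⌉ = 5836
j=9: r + 8k = 6624.928111… → ⌈·⌉ = 6625

306, 1096, 1886, 2676, 3466, 4256, 5046, 5836, 6625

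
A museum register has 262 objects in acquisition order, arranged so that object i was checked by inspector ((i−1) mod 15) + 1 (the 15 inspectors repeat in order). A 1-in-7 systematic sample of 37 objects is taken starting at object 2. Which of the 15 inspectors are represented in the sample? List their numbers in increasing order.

Consecutive selections differ by k = 7, so their inspector numbers differ by 7 mod 15 = 7.
gcd(7, 15) = 1, so the sample visits 15/1 = 15 distinct residues mod 15.
Start 2 is inspector 2; the inspectors hit are 1, 2, 3, 4, 5, 6, 7, 8, 9, 10, 11, 12, 13, 14, 15.

1, 2, 3, 4, 5, 6, 7, 8, 9, 10, 11, 12, 13, 14, 15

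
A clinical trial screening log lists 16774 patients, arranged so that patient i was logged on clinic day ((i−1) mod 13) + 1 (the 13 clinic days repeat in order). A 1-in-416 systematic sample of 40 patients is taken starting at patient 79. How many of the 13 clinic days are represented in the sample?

Consecutive selections differ by k = 416, so their clinic day numbers differ by 416 mod 13 = 0.
gcd(416, 13) = 13, so the sample visits 13/13 = 1 distinct residues mod 13.
Start 79 is clinic day 1; the clinic days hit are 1.

1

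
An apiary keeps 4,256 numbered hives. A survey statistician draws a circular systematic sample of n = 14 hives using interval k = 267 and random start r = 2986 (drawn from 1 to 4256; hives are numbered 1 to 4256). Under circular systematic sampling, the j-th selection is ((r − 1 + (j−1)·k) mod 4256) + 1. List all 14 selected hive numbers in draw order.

2986, 3253, 3520, 3787, 4054, 65, 332, 599, 866, 1133, 1400, 1667, 1934, 2201

Selection 1: 2986
Selection 2: 2986 + 267 = 3253
Selection 3: 3253 + 267 = 3520
Selection 4: 3520 + 267 = 3787
Selection 5: 3787 + 267 = 4054
Selection 6: 4054 + 267 = 4321 → 4321 − 4256 = 65
Selection 7: 65 + 267 = 332
Selection 8: 332 + 267 = 599
Selection 9: 599 + 267 = 866
Selection 10: 866 + 267 = 1133
Selection 11: 1133 + 267 = 1400
Selection 12: 1400 + 267 = 1667
Selection 13: 1667 + 267 = 1934
Selection 14: 1934 + 267 = 2201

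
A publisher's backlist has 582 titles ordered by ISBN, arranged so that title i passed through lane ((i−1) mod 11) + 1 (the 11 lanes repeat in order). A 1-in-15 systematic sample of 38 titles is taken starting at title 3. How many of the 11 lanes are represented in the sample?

Consecutive selections differ by k = 15, so their lane numbers differ by 15 mod 11 = 4.
gcd(15, 11) = 1, so the sample visits 11/1 = 11 distinct residues mod 11.
Start 3 is lane 3; the lanes hit are 1, 2, 3, 4, 5, 6, 7, 8, 9, 10, 11.

11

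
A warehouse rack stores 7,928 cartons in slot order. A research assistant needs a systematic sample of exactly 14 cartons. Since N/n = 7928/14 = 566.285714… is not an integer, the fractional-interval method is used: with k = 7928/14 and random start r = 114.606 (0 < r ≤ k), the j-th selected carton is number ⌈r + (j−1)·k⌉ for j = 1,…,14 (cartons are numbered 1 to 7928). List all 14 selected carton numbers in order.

115, 681, 1248, 1814, 2380, 2947, 3513, 4079, 4645, 5212, 5778, 6344, 6911, 7477

j=1: r + 0k = 114.606 → ⌈·⌉ = 115
j=2: r + 1k = 680.891714… → ⌈·⌉ = 681
j=3: r + 2k = 1247.177428… → ⌈·⌉ = 1248
j=4: r + 3k = 1813.463142… → ⌈·⌉ = 1814
j=5: r + 4k = 2379.748857… → ⌈·⌉ = 2380
j=6: r + 5k = 2946.034571… → ⌈·⌉ = 2947
j=7: r + 6k = 3512.320285… → ⌈·⌉ = 3513
j=8: r + 7k = 4078.606 → ⌈·⌉ = 4079
j=9: r + 8k = 4644.891714… → ⌈·⌉ = 4645
j=10: r + 9k = 5211.177428… → ⌈·⌉ = 5212
j=11: r + 10k = 5777.463142… → ⌈·⌉ = 5778
j=12: r + 11k = 6343.748857… → ⌈·⌉ = 6344
j=13: r + 12k = 6910.034571… → ⌈·⌉ = 6911
j=14: r + 13k = 7476.320285… → ⌈·⌉ = 7477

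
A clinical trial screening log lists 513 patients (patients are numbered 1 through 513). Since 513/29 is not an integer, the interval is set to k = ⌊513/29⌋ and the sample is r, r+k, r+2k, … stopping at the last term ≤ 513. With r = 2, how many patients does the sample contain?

k = ⌊513/29⌋ = 17
Achieved size = ⌊(513 − 2)/17⌋ + 1 = ⌊511/17⌋ + 1 = 30 + 1 = 31
(last selection: 2 + 30×17 = 512 ≤ 513; next would be 529 > 513)

31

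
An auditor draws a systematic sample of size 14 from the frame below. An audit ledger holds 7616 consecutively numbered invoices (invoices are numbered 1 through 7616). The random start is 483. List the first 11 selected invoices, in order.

483, 1027, 1571, 2115, 2659, 3203, 3747, 4291, 4835, 5379, 5923

k = N/n = 7616/14 = 544
invoice 1: 483
invoice 2: 483 + 544 = 1027
invoice 3: 1027 + 544 = 1571
invoice 4: 1571 + 544 = 2115
invoice 5: 2115 + 544 = 2659
invoice 6: 2659 + 544 = 3203
invoice 7: 3203 + 544 = 3747
invoice 8: 3747 + 544 = 4291
invoice 9: 4291 + 544 = 4835
invoice 10: 4835 + 544 = 5379
invoice 11: 5379 + 544 = 5923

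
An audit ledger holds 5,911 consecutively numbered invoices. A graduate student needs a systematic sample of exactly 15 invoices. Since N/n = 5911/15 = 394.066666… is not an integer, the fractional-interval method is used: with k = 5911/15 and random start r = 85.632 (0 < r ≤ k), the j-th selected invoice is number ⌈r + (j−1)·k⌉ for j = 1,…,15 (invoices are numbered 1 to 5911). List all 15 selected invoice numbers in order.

j=1: r + 0k = 85.632 → ⌈·⌉ = 86
j=2: r + 1k = 479.698666… → ⌈·⌉ = 480
j=3: r + 2k = 873.765333… → ⌈·⌉ = 874
j=4: r + 3k = 1267.832 → ⌈·⌉ = 1268
j=5: r + 4k = 1661.898666… → ⌈·⌉ = 1662
j=6: r + 5k = 2055.965333… → ⌈·⌉ = 2056
j=7: r + 6k = 2450.032 → ⌈·⌉ = 2451
j=8: r + 7k = 2844.098666… → ⌈·⌉ = 2845
j=9: r + 8k = 3238.165333… → ⌈·⌉ = 3239
j=10: r + 9k = 3632.232 → ⌈·⌉ = 3633
j=11: r + 10k = 4026.298666… → ⌈·⌉ = 4027
j=12: r + 11k = 4420.365333… → ⌈·⌉ = 4421
j=13: r + 12k = 4814.432 → ⌈·⌉ = 4815
j=14: r + 13k = 5208.498666… → ⌈·⌉ = 5209
j=15: r + 14k = 5602.565333… → ⌈·⌉ = 5603

86, 480, 874, 1268, 1662, 2056, 2451, 2845, 3239, 3633, 4027, 4421, 4815, 5209, 5603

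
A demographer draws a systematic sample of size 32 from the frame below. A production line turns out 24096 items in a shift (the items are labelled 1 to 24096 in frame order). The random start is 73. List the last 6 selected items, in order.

k = N/n = 24096/32 = 753
27th selection = 73 + 26×753 = 19651
28th: 19651 + 753 = 20404
29th: 20404 + 753 = 21157
30th: 21157 + 753 = 21910
31st: 21910 + 753 = 22663
32nd: 22663 + 753 = 23416

19651, 20404, 21157, 21910, 22663, 23416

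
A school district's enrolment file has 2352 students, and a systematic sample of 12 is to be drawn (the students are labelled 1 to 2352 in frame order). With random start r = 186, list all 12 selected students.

k = N/n = 2352/12 = 196
student 1: 186
student 2: 186 + 196 = 382
student 3: 382 + 196 = 578
student 4: 578 + 196 = 774
student 5: 774 + 196 = 970
student 6: 970 + 196 = 1166
student 7: 1166 + 196 = 1362
student 8: 1362 + 196 = 1558
student 9: 1558 + 196 = 1754
student 10: 1754 + 196 = 1950
student 11: 1950 + 196 = 2146
student 12: 2146 + 196 = 2342

186, 382, 578, 774, 970, 1166, 1362, 1558, 1754, 1950, 2146, 2342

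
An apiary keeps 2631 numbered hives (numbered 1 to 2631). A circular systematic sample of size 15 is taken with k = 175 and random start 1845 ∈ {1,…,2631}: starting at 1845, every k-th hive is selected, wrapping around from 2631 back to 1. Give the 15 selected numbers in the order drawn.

Selection 1: 1845
Selection 2: 1845 + 175 = 2020
Selection 3: 2020 + 175 = 2195
Selection 4: 2195 + 175 = 2370
Selection 5: 2370 + 175 = 2545
Selection 6: 2545 + 175 = 2720 → 2720 − 2631 = 89
Selection 7: 89 + 175 = 264
Selection 8: 264 + 175 = 439
Selection 9: 439 + 175 = 614
Selection 10: 614 + 175 = 789
Selection 11: 789 + 175 = 964
Selection 12: 964 + 175 = 1139
Selection 13: 1139 + 175 = 1314
Selection 14: 1314 + 175 = 1489
Selection 15: 1489 + 175 = 1664

1845, 2020, 2195, 2370, 2545, 89, 264, 439, 614, 789, 964, 1139, 1314, 1489, 1664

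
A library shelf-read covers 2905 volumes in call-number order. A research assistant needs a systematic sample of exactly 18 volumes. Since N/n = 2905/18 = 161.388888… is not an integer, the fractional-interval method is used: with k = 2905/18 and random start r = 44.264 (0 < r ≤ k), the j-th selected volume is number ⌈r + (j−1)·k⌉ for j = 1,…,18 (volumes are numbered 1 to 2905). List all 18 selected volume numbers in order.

45, 206, 368, 529, 690, 852, 1013, 1174, 1336, 1497, 1659, 1820, 1981, 2143, 2304, 2466, 2627, 2788

j=1: r + 0k = 44.264 → ⌈·⌉ = 45
j=2: r + 1k = 205.652888… → ⌈·⌉ = 206
j=3: r + 2k = 367.041777… → ⌈·⌉ = 368
j=4: r + 3k = 528.430666… → ⌈·⌉ = 529
j=5: r + 4k = 689.819555… → ⌈·⌉ = 690
j=6: r + 5k = 851.208444… → ⌈·⌉ = 852
j=7: r + 6k = 1012.597333… → ⌈·⌉ = 1013
j=8: r + 7k = 1173.986222… → ⌈·⌉ = 1174
j=9: r + 8k = 1335.375111… → ⌈·⌉ = 1336
j=10: r + 9k = 1496.764 → ⌈·⌉ = 1497
j=11: r + 10k = 1658.152888… → ⌈·⌉ = 1659
j=12: r + 11k = 1819.541777… → ⌈·⌉ = 1820
j=13: r + 12k = 1980.930666… → ⌈·⌉ = 1981
j=14: r + 13k = 2142.319555… → ⌈·⌉ = 2143
j=15: r + 14k = 2303.708444… → ⌈·⌉ = 2304
j=16: r + 15k = 2465.097333… → ⌈·⌉ = 2466
j=17: r + 16k = 2626.486222… → ⌈·⌉ = 2627
j=18: r + 17k = 2787.875111… → ⌈·⌉ = 2788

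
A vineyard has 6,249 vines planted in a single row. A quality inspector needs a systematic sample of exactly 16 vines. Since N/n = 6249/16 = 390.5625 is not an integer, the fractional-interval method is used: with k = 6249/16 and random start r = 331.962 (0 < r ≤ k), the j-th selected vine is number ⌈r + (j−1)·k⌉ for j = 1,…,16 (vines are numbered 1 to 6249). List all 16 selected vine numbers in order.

j=1: r + 0k = 331.962 → ⌈·⌉ = 332
j=2: r + 1k = 722.5245 → ⌈·⌉ = 723
j=3: r + 2k = 1113.087 → ⌈·⌉ = 1114
j=4: r + 3k = 1503.6495 → ⌈·⌉ = 1504
j=5: r + 4k = 1894.212 → ⌈·⌉ = 1895
j=6: r + 5k = 2284.7745 → ⌈·⌉ = 2285
j=7: r + 6k = 2675.337 → ⌈·⌉ = 2676
j=8: r + 7k = 3065.8995 → ⌈·⌉ = 3066
j=9: r + 8k = 3456.462 → ⌈·⌉ = 3457
j=10: r + 9k = 3847.0245 → ⌈·⌉ = 3848
j=11: r + 10k = 4237.587 → ⌈·⌉ = 4238
j=12: r + 11k = 4628.1495 → ⌈·⌉ = 4629
j=13: r + 12k = 5018.712 → ⌈·⌉ = 5019
j=14: r + 13k = 5409.2745 → ⌈·⌉ = 5410
j=15: r + 14k = 5799.837 → ⌈·⌉ = 5800
j=16: r + 15k = 6190.3995 → ⌈·⌉ = 6191

332, 723, 1114, 1504, 1895, 2285, 2676, 3066, 3457, 3848, 4238, 4629, 5019, 5410, 5800, 6191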